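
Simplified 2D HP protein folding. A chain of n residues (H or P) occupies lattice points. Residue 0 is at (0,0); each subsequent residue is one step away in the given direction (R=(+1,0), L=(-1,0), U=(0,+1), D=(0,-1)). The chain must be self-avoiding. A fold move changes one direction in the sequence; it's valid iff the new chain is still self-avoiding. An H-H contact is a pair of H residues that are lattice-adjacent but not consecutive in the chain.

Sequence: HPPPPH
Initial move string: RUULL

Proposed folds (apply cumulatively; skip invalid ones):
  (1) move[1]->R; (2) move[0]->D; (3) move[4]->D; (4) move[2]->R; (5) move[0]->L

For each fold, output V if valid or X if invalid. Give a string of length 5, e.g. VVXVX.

Initial: RUULL -> [(0, 0), (1, 0), (1, 1), (1, 2), (0, 2), (-1, 2)]
Fold 1: move[1]->R => RRULL VALID
Fold 2: move[0]->D => DRULL INVALID (collision), skipped
Fold 3: move[4]->D => RRULD INVALID (collision), skipped
Fold 4: move[2]->R => RRRLL INVALID (collision), skipped
Fold 5: move[0]->L => LRULL INVALID (collision), skipped

Answer: VXXXX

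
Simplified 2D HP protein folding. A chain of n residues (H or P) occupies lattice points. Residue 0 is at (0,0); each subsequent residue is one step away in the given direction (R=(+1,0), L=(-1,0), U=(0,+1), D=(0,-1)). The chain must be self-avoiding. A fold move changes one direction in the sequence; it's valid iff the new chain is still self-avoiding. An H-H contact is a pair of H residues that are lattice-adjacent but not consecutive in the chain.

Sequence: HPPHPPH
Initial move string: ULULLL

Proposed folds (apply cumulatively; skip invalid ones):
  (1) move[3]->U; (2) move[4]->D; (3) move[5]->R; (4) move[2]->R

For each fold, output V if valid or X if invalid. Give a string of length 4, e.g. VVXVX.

Answer: VXXX

Derivation:
Initial: ULULLL -> [(0, 0), (0, 1), (-1, 1), (-1, 2), (-2, 2), (-3, 2), (-4, 2)]
Fold 1: move[3]->U => ULUULL VALID
Fold 2: move[4]->D => ULUUDL INVALID (collision), skipped
Fold 3: move[5]->R => ULUULR INVALID (collision), skipped
Fold 4: move[2]->R => ULRULL INVALID (collision), skipped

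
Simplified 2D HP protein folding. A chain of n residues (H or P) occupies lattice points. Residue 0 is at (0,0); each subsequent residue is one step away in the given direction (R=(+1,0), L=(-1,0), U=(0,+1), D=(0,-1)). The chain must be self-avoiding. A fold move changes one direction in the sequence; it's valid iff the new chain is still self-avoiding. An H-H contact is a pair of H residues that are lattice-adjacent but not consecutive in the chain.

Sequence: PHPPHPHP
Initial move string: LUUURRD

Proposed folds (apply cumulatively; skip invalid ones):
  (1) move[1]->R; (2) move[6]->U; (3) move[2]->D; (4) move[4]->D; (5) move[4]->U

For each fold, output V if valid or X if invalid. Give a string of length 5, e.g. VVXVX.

Answer: XVXXV

Derivation:
Initial: LUUURRD -> [(0, 0), (-1, 0), (-1, 1), (-1, 2), (-1, 3), (0, 3), (1, 3), (1, 2)]
Fold 1: move[1]->R => LRUURRD INVALID (collision), skipped
Fold 2: move[6]->U => LUUURRU VALID
Fold 3: move[2]->D => LUDURRU INVALID (collision), skipped
Fold 4: move[4]->D => LUUUDRU INVALID (collision), skipped
Fold 5: move[4]->U => LUUUURU VALID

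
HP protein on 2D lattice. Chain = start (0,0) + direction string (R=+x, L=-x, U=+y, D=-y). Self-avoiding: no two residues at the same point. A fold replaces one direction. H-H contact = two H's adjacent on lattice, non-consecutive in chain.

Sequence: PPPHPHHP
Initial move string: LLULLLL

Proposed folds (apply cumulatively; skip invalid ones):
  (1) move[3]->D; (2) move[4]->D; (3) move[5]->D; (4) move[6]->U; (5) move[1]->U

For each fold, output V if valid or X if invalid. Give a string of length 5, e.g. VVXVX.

Initial: LLULLLL -> [(0, 0), (-1, 0), (-2, 0), (-2, 1), (-3, 1), (-4, 1), (-5, 1), (-6, 1)]
Fold 1: move[3]->D => LLUDLLL INVALID (collision), skipped
Fold 2: move[4]->D => LLULDLL VALID
Fold 3: move[5]->D => LLULDDL VALID
Fold 4: move[6]->U => LLULDDU INVALID (collision), skipped
Fold 5: move[1]->U => LUULDDL VALID

Answer: XVVXV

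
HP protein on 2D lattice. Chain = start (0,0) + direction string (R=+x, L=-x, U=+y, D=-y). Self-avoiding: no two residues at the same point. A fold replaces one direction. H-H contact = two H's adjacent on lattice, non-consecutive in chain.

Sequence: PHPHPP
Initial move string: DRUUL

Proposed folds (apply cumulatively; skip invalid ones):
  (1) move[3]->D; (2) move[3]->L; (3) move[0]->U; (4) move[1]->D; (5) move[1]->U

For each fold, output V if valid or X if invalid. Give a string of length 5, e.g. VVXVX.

Answer: XXVXV

Derivation:
Initial: DRUUL -> [(0, 0), (0, -1), (1, -1), (1, 0), (1, 1), (0, 1)]
Fold 1: move[3]->D => DRUDL INVALID (collision), skipped
Fold 2: move[3]->L => DRULL INVALID (collision), skipped
Fold 3: move[0]->U => URUUL VALID
Fold 4: move[1]->D => UDUUL INVALID (collision), skipped
Fold 5: move[1]->U => UUUUL VALID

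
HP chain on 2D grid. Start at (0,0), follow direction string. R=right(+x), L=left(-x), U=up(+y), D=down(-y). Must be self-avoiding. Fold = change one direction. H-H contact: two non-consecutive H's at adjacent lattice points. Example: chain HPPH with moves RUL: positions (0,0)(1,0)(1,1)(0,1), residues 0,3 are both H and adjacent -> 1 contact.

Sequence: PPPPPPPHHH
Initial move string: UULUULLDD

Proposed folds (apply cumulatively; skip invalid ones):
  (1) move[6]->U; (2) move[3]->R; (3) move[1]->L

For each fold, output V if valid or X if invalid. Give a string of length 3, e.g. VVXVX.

Initial: UULUULLDD -> [(0, 0), (0, 1), (0, 2), (-1, 2), (-1, 3), (-1, 4), (-2, 4), (-3, 4), (-3, 3), (-3, 2)]
Fold 1: move[6]->U => UULUULUDD INVALID (collision), skipped
Fold 2: move[3]->R => UULRULLDD INVALID (collision), skipped
Fold 3: move[1]->L => ULLUULLDD VALID

Answer: XXV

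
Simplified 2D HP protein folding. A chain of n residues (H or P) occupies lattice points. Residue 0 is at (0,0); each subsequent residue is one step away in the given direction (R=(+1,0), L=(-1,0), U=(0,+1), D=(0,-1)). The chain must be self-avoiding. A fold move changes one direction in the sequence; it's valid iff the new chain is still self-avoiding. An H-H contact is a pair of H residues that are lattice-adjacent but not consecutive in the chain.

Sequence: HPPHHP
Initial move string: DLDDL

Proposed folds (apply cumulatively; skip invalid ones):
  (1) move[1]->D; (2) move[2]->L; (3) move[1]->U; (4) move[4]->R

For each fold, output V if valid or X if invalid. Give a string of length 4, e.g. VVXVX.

Initial: DLDDL -> [(0, 0), (0, -1), (-1, -1), (-1, -2), (-1, -3), (-2, -3)]
Fold 1: move[1]->D => DDDDL VALID
Fold 2: move[2]->L => DDLDL VALID
Fold 3: move[1]->U => DULDL INVALID (collision), skipped
Fold 4: move[4]->R => DDLDR VALID

Answer: VVXV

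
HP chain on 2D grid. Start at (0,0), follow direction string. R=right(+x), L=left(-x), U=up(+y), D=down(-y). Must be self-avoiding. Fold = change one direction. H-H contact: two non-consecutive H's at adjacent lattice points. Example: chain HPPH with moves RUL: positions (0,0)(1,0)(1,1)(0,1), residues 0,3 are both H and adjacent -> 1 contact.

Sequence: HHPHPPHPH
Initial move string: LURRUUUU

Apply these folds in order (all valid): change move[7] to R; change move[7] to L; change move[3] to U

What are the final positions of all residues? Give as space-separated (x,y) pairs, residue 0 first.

Answer: (0,0) (-1,0) (-1,1) (0,1) (0,2) (0,3) (0,4) (0,5) (-1,5)

Derivation:
Initial moves: LURRUUUU
Fold: move[7]->R => LURRUUUR (positions: [(0, 0), (-1, 0), (-1, 1), (0, 1), (1, 1), (1, 2), (1, 3), (1, 4), (2, 4)])
Fold: move[7]->L => LURRUUUL (positions: [(0, 0), (-1, 0), (-1, 1), (0, 1), (1, 1), (1, 2), (1, 3), (1, 4), (0, 4)])
Fold: move[3]->U => LURUUUUL (positions: [(0, 0), (-1, 0), (-1, 1), (0, 1), (0, 2), (0, 3), (0, 4), (0, 5), (-1, 5)])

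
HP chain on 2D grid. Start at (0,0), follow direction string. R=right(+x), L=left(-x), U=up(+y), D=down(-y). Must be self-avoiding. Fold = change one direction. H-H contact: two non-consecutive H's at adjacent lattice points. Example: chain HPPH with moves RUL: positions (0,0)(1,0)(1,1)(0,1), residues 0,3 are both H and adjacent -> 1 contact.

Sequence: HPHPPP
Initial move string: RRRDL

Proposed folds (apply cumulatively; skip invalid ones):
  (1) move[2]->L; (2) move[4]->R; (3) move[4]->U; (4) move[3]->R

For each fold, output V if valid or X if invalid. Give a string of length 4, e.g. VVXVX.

Answer: XVXV

Derivation:
Initial: RRRDL -> [(0, 0), (1, 0), (2, 0), (3, 0), (3, -1), (2, -1)]
Fold 1: move[2]->L => RRLDL INVALID (collision), skipped
Fold 2: move[4]->R => RRRDR VALID
Fold 3: move[4]->U => RRRDU INVALID (collision), skipped
Fold 4: move[3]->R => RRRRR VALID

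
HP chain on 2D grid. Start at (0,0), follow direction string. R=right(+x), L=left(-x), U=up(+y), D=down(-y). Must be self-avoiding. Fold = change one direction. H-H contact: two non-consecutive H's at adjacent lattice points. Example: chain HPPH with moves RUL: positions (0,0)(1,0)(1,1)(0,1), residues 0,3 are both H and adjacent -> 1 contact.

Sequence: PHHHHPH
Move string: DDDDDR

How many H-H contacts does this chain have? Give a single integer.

Positions: [(0, 0), (0, -1), (0, -2), (0, -3), (0, -4), (0, -5), (1, -5)]
No H-H contacts found.

Answer: 0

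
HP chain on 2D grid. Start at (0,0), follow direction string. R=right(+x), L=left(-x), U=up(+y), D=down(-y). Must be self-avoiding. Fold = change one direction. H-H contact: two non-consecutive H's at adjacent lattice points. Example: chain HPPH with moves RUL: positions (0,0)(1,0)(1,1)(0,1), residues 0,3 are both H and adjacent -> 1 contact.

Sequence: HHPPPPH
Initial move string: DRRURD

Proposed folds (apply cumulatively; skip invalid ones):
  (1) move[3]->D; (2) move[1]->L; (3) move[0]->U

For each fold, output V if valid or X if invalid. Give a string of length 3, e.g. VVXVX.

Answer: VXV

Derivation:
Initial: DRRURD -> [(0, 0), (0, -1), (1, -1), (2, -1), (2, 0), (3, 0), (3, -1)]
Fold 1: move[3]->D => DRRDRD VALID
Fold 2: move[1]->L => DLRDRD INVALID (collision), skipped
Fold 3: move[0]->U => URRDRD VALID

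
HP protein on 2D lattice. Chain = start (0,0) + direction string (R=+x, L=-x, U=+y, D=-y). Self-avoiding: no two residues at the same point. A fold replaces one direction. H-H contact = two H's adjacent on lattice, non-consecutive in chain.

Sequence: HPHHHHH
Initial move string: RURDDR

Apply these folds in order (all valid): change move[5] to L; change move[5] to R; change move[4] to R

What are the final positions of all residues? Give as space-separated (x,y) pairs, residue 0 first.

Initial moves: RURDDR
Fold: move[5]->L => RURDDL (positions: [(0, 0), (1, 0), (1, 1), (2, 1), (2, 0), (2, -1), (1, -1)])
Fold: move[5]->R => RURDDR (positions: [(0, 0), (1, 0), (1, 1), (2, 1), (2, 0), (2, -1), (3, -1)])
Fold: move[4]->R => RURDRR (positions: [(0, 0), (1, 0), (1, 1), (2, 1), (2, 0), (3, 0), (4, 0)])

Answer: (0,0) (1,0) (1,1) (2,1) (2,0) (3,0) (4,0)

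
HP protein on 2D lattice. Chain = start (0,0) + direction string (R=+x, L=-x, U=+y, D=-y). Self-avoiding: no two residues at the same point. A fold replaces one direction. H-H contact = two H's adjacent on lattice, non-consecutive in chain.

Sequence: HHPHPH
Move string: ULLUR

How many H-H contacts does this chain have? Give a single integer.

Answer: 0

Derivation:
Positions: [(0, 0), (0, 1), (-1, 1), (-2, 1), (-2, 2), (-1, 2)]
No H-H contacts found.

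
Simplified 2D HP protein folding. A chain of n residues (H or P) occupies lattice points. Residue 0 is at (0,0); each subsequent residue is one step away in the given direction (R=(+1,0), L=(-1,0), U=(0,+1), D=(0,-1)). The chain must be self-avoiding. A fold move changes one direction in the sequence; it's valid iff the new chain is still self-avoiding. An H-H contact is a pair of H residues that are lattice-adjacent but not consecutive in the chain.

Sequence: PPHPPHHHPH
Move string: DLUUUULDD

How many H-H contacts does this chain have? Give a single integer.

Answer: 0

Derivation:
Positions: [(0, 0), (0, -1), (-1, -1), (-1, 0), (-1, 1), (-1, 2), (-1, 3), (-2, 3), (-2, 2), (-2, 1)]
No H-H contacts found.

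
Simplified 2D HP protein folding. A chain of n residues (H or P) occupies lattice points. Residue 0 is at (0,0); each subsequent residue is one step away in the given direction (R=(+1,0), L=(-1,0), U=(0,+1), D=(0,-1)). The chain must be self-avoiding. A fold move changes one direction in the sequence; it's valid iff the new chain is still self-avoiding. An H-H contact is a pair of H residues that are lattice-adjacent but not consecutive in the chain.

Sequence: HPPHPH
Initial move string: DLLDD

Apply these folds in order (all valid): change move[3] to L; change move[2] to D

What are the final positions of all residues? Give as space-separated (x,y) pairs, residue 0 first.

Initial moves: DLLDD
Fold: move[3]->L => DLLLD (positions: [(0, 0), (0, -1), (-1, -1), (-2, -1), (-3, -1), (-3, -2)])
Fold: move[2]->D => DLDLD (positions: [(0, 0), (0, -1), (-1, -1), (-1, -2), (-2, -2), (-2, -3)])

Answer: (0,0) (0,-1) (-1,-1) (-1,-2) (-2,-2) (-2,-3)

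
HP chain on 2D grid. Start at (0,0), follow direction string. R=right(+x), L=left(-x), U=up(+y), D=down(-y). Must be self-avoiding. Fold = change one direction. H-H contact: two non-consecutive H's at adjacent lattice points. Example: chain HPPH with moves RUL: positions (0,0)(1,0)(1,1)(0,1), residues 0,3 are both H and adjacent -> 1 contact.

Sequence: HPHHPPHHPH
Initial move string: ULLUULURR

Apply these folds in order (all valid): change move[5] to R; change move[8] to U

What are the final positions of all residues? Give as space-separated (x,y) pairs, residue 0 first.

Answer: (0,0) (0,1) (-1,1) (-2,1) (-2,2) (-2,3) (-1,3) (-1,4) (0,4) (0,5)

Derivation:
Initial moves: ULLUULURR
Fold: move[5]->R => ULLUURURR (positions: [(0, 0), (0, 1), (-1, 1), (-2, 1), (-2, 2), (-2, 3), (-1, 3), (-1, 4), (0, 4), (1, 4)])
Fold: move[8]->U => ULLUURURU (positions: [(0, 0), (0, 1), (-1, 1), (-2, 1), (-2, 2), (-2, 3), (-1, 3), (-1, 4), (0, 4), (0, 5)])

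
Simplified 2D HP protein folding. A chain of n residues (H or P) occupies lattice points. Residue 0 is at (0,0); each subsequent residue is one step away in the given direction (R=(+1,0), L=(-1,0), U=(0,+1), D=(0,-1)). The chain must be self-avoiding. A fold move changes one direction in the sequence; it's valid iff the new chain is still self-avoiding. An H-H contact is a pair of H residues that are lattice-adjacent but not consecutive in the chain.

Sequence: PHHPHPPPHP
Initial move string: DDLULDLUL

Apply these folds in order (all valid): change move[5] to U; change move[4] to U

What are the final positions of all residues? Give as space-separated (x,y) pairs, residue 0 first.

Initial moves: DDLULDLUL
Fold: move[5]->U => DDLULULUL (positions: [(0, 0), (0, -1), (0, -2), (-1, -2), (-1, -1), (-2, -1), (-2, 0), (-3, 0), (-3, 1), (-4, 1)])
Fold: move[4]->U => DDLUUULUL (positions: [(0, 0), (0, -1), (0, -2), (-1, -2), (-1, -1), (-1, 0), (-1, 1), (-2, 1), (-2, 2), (-3, 2)])

Answer: (0,0) (0,-1) (0,-2) (-1,-2) (-1,-1) (-1,0) (-1,1) (-2,1) (-2,2) (-3,2)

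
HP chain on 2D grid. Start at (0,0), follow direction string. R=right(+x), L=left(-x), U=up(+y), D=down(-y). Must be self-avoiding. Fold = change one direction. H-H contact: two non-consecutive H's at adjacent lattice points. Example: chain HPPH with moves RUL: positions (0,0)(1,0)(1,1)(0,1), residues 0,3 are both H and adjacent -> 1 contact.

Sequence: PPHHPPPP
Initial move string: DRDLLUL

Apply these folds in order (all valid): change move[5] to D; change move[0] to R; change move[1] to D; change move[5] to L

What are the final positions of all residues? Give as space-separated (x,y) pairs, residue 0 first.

Answer: (0,0) (1,0) (1,-1) (1,-2) (0,-2) (-1,-2) (-2,-2) (-3,-2)

Derivation:
Initial moves: DRDLLUL
Fold: move[5]->D => DRDLLDL (positions: [(0, 0), (0, -1), (1, -1), (1, -2), (0, -2), (-1, -2), (-1, -3), (-2, -3)])
Fold: move[0]->R => RRDLLDL (positions: [(0, 0), (1, 0), (2, 0), (2, -1), (1, -1), (0, -1), (0, -2), (-1, -2)])
Fold: move[1]->D => RDDLLDL (positions: [(0, 0), (1, 0), (1, -1), (1, -2), (0, -2), (-1, -2), (-1, -3), (-2, -3)])
Fold: move[5]->L => RDDLLLL (positions: [(0, 0), (1, 0), (1, -1), (1, -2), (0, -2), (-1, -2), (-2, -2), (-3, -2)])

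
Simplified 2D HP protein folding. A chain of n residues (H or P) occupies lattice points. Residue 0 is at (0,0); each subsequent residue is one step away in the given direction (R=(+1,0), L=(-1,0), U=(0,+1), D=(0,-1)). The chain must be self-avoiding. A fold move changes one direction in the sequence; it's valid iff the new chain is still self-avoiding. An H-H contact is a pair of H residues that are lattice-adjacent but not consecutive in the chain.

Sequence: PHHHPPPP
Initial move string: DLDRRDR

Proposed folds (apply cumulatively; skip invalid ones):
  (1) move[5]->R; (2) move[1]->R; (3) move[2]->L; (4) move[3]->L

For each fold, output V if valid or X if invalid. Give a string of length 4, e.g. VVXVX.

Initial: DLDRRDR -> [(0, 0), (0, -1), (-1, -1), (-1, -2), (0, -2), (1, -2), (1, -3), (2, -3)]
Fold 1: move[5]->R => DLDRRRR VALID
Fold 2: move[1]->R => DRDRRRR VALID
Fold 3: move[2]->L => DRLRRRR INVALID (collision), skipped
Fold 4: move[3]->L => DRDLRRR INVALID (collision), skipped

Answer: VVXX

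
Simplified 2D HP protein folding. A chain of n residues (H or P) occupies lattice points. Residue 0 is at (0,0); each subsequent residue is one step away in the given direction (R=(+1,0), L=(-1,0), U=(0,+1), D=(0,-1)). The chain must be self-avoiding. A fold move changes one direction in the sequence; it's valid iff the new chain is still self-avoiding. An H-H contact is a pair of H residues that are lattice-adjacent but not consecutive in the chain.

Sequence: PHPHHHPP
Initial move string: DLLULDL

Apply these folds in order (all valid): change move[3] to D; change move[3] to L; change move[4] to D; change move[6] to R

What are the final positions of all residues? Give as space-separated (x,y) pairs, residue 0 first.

Answer: (0,0) (0,-1) (-1,-1) (-2,-1) (-3,-1) (-3,-2) (-3,-3) (-2,-3)

Derivation:
Initial moves: DLLULDL
Fold: move[3]->D => DLLDLDL (positions: [(0, 0), (0, -1), (-1, -1), (-2, -1), (-2, -2), (-3, -2), (-3, -3), (-4, -3)])
Fold: move[3]->L => DLLLLDL (positions: [(0, 0), (0, -1), (-1, -1), (-2, -1), (-3, -1), (-4, -1), (-4, -2), (-5, -2)])
Fold: move[4]->D => DLLLDDL (positions: [(0, 0), (0, -1), (-1, -1), (-2, -1), (-3, -1), (-3, -2), (-3, -3), (-4, -3)])
Fold: move[6]->R => DLLLDDR (positions: [(0, 0), (0, -1), (-1, -1), (-2, -1), (-3, -1), (-3, -2), (-3, -3), (-2, -3)])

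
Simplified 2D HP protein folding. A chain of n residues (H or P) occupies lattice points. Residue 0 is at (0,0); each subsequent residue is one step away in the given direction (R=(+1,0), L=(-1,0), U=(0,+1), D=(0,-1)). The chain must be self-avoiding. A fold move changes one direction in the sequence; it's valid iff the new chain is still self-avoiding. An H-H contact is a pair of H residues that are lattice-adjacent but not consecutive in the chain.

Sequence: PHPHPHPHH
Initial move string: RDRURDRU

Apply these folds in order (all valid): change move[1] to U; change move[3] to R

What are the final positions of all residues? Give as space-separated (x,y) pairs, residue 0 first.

Initial moves: RDRURDRU
Fold: move[1]->U => RURURDRU (positions: [(0, 0), (1, 0), (1, 1), (2, 1), (2, 2), (3, 2), (3, 1), (4, 1), (4, 2)])
Fold: move[3]->R => RURRRDRU (positions: [(0, 0), (1, 0), (1, 1), (2, 1), (3, 1), (4, 1), (4, 0), (5, 0), (5, 1)])

Answer: (0,0) (1,0) (1,1) (2,1) (3,1) (4,1) (4,0) (5,0) (5,1)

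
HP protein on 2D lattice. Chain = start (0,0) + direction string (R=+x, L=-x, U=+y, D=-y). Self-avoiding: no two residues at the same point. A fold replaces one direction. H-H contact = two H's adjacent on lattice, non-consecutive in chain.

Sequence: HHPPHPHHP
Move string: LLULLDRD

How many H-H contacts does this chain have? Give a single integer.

Positions: [(0, 0), (-1, 0), (-2, 0), (-2, 1), (-3, 1), (-4, 1), (-4, 0), (-3, 0), (-3, -1)]
H-H contact: residue 4 @(-3,1) - residue 7 @(-3, 0)

Answer: 1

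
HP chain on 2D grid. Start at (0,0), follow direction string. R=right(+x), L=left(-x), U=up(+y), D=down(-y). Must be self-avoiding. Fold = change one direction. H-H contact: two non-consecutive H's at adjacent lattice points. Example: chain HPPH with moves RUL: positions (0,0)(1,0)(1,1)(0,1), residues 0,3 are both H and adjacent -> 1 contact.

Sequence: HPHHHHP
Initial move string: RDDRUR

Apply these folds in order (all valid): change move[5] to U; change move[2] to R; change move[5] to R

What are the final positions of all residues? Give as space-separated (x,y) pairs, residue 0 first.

Answer: (0,0) (1,0) (1,-1) (2,-1) (3,-1) (3,0) (4,0)

Derivation:
Initial moves: RDDRUR
Fold: move[5]->U => RDDRUU (positions: [(0, 0), (1, 0), (1, -1), (1, -2), (2, -2), (2, -1), (2, 0)])
Fold: move[2]->R => RDRRUU (positions: [(0, 0), (1, 0), (1, -1), (2, -1), (3, -1), (3, 0), (3, 1)])
Fold: move[5]->R => RDRRUR (positions: [(0, 0), (1, 0), (1, -1), (2, -1), (3, -1), (3, 0), (4, 0)])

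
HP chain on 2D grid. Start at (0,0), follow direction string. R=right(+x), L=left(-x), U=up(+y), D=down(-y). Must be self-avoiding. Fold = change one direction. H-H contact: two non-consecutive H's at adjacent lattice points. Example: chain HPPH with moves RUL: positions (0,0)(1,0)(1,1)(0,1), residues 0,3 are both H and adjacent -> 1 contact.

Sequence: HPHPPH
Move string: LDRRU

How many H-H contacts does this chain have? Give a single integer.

Answer: 1

Derivation:
Positions: [(0, 0), (-1, 0), (-1, -1), (0, -1), (1, -1), (1, 0)]
H-H contact: residue 0 @(0,0) - residue 5 @(1, 0)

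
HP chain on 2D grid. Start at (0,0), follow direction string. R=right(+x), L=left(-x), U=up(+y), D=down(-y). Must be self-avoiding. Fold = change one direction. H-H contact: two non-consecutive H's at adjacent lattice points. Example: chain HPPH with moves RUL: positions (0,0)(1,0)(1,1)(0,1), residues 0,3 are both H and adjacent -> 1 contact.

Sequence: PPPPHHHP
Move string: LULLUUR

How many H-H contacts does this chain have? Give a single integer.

Positions: [(0, 0), (-1, 0), (-1, 1), (-2, 1), (-3, 1), (-3, 2), (-3, 3), (-2, 3)]
No H-H contacts found.

Answer: 0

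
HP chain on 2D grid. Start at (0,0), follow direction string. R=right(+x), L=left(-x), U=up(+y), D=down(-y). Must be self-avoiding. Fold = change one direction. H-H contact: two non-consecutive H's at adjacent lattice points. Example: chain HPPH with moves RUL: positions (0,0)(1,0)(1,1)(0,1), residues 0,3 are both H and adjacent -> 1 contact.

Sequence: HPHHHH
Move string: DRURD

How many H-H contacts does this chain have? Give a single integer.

Answer: 2

Derivation:
Positions: [(0, 0), (0, -1), (1, -1), (1, 0), (2, 0), (2, -1)]
H-H contact: residue 0 @(0,0) - residue 3 @(1, 0)
H-H contact: residue 2 @(1,-1) - residue 5 @(2, -1)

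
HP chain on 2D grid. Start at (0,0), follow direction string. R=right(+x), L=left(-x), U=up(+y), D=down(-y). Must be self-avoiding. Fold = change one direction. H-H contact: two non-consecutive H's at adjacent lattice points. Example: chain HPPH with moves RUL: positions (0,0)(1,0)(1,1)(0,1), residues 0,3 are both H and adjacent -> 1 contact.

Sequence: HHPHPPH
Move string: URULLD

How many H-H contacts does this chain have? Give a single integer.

Positions: [(0, 0), (0, 1), (1, 1), (1, 2), (0, 2), (-1, 2), (-1, 1)]
H-H contact: residue 1 @(0,1) - residue 6 @(-1, 1)

Answer: 1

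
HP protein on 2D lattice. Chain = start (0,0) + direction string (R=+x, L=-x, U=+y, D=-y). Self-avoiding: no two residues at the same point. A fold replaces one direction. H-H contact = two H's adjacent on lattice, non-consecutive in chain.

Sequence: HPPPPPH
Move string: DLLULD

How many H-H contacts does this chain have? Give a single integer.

Positions: [(0, 0), (0, -1), (-1, -1), (-2, -1), (-2, 0), (-3, 0), (-3, -1)]
No H-H contacts found.

Answer: 0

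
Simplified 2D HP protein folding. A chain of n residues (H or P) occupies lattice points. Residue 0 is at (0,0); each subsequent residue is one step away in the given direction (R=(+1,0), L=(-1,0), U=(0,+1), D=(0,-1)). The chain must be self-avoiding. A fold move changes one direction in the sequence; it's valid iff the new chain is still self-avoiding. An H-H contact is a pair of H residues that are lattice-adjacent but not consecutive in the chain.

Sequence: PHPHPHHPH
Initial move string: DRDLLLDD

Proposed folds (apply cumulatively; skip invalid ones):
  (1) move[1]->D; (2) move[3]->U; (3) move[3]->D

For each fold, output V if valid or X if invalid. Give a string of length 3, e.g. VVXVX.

Initial: DRDLLLDD -> [(0, 0), (0, -1), (1, -1), (1, -2), (0, -2), (-1, -2), (-2, -2), (-2, -3), (-2, -4)]
Fold 1: move[1]->D => DDDLLLDD VALID
Fold 2: move[3]->U => DDDULLDD INVALID (collision), skipped
Fold 3: move[3]->D => DDDDLLDD VALID

Answer: VXV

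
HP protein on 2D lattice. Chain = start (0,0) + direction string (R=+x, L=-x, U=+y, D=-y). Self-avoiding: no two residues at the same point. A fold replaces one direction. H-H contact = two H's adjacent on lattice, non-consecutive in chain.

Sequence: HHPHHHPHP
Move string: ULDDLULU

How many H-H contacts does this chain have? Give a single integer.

Positions: [(0, 0), (0, 1), (-1, 1), (-1, 0), (-1, -1), (-2, -1), (-2, 0), (-3, 0), (-3, 1)]
H-H contact: residue 0 @(0,0) - residue 3 @(-1, 0)

Answer: 1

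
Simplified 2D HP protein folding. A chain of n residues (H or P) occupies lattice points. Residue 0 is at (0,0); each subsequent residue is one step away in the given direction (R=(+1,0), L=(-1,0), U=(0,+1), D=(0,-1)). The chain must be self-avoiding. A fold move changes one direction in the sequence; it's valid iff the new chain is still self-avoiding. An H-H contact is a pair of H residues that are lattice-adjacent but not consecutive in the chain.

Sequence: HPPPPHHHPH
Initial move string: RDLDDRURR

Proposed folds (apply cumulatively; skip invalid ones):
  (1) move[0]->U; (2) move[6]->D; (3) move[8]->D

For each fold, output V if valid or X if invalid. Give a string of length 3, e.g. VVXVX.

Answer: XVV

Derivation:
Initial: RDLDDRURR -> [(0, 0), (1, 0), (1, -1), (0, -1), (0, -2), (0, -3), (1, -3), (1, -2), (2, -2), (3, -2)]
Fold 1: move[0]->U => UDLDDRURR INVALID (collision), skipped
Fold 2: move[6]->D => RDLDDRDRR VALID
Fold 3: move[8]->D => RDLDDRDRD VALID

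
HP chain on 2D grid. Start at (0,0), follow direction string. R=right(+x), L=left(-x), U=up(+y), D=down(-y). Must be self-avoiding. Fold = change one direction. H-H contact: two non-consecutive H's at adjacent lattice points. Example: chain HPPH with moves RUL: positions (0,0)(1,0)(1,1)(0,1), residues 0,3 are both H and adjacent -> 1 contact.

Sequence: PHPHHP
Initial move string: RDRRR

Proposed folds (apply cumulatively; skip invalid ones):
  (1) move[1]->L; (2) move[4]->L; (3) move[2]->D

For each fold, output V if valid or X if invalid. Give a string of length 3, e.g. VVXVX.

Answer: XXV

Derivation:
Initial: RDRRR -> [(0, 0), (1, 0), (1, -1), (2, -1), (3, -1), (4, -1)]
Fold 1: move[1]->L => RLRRR INVALID (collision), skipped
Fold 2: move[4]->L => RDRRL INVALID (collision), skipped
Fold 3: move[2]->D => RDDRR VALID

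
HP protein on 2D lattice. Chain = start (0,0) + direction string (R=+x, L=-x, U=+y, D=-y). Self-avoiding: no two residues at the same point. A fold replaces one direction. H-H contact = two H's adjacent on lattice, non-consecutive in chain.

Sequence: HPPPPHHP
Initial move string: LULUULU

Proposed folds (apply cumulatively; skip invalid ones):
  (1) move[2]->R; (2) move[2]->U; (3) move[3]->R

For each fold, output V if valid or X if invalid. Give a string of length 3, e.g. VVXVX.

Answer: VVV

Derivation:
Initial: LULUULU -> [(0, 0), (-1, 0), (-1, 1), (-2, 1), (-2, 2), (-2, 3), (-3, 3), (-3, 4)]
Fold 1: move[2]->R => LURUULU VALID
Fold 2: move[2]->U => LUUUULU VALID
Fold 3: move[3]->R => LUURULU VALID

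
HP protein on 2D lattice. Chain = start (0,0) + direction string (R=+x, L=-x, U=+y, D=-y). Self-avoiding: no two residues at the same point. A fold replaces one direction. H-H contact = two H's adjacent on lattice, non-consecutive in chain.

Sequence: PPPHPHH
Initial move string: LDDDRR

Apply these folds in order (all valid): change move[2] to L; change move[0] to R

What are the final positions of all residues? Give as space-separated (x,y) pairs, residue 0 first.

Initial moves: LDDDRR
Fold: move[2]->L => LDLDRR (positions: [(0, 0), (-1, 0), (-1, -1), (-2, -1), (-2, -2), (-1, -2), (0, -2)])
Fold: move[0]->R => RDLDRR (positions: [(0, 0), (1, 0), (1, -1), (0, -1), (0, -2), (1, -2), (2, -2)])

Answer: (0,0) (1,0) (1,-1) (0,-1) (0,-2) (1,-2) (2,-2)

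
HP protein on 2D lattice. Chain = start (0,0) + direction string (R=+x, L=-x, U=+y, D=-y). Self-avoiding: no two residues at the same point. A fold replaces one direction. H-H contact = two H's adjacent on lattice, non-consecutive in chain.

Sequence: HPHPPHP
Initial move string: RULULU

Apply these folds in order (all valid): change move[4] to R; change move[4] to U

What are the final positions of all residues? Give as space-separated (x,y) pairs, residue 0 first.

Initial moves: RULULU
Fold: move[4]->R => RULURU (positions: [(0, 0), (1, 0), (1, 1), (0, 1), (0, 2), (1, 2), (1, 3)])
Fold: move[4]->U => RULUUU (positions: [(0, 0), (1, 0), (1, 1), (0, 1), (0, 2), (0, 3), (0, 4)])

Answer: (0,0) (1,0) (1,1) (0,1) (0,2) (0,3) (0,4)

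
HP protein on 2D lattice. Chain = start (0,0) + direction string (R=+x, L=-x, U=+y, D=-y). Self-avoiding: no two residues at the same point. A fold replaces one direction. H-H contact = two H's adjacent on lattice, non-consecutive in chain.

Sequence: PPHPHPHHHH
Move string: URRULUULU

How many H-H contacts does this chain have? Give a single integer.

Positions: [(0, 0), (0, 1), (1, 1), (2, 1), (2, 2), (1, 2), (1, 3), (1, 4), (0, 4), (0, 5)]
No H-H contacts found.

Answer: 0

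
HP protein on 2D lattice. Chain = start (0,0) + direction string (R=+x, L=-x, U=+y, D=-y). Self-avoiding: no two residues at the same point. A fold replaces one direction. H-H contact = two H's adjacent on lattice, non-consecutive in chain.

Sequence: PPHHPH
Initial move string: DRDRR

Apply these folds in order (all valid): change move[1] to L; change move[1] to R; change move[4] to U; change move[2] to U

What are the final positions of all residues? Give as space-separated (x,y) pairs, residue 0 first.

Answer: (0,0) (0,-1) (1,-1) (1,0) (2,0) (2,1)

Derivation:
Initial moves: DRDRR
Fold: move[1]->L => DLDRR (positions: [(0, 0), (0, -1), (-1, -1), (-1, -2), (0, -2), (1, -2)])
Fold: move[1]->R => DRDRR (positions: [(0, 0), (0, -1), (1, -1), (1, -2), (2, -2), (3, -2)])
Fold: move[4]->U => DRDRU (positions: [(0, 0), (0, -1), (1, -1), (1, -2), (2, -2), (2, -1)])
Fold: move[2]->U => DRURU (positions: [(0, 0), (0, -1), (1, -1), (1, 0), (2, 0), (2, 1)])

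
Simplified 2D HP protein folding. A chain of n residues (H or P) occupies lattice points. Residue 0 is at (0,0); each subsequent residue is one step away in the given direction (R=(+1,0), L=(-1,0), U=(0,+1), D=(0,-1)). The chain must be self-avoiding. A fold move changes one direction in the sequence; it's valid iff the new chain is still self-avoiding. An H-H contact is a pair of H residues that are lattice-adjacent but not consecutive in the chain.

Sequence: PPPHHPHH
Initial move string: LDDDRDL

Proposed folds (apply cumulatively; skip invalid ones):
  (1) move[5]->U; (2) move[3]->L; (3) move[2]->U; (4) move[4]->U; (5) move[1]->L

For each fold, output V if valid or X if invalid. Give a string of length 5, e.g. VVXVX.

Initial: LDDDRDL -> [(0, 0), (-1, 0), (-1, -1), (-1, -2), (-1, -3), (0, -3), (0, -4), (-1, -4)]
Fold 1: move[5]->U => LDDDRUL INVALID (collision), skipped
Fold 2: move[3]->L => LDDLRDL INVALID (collision), skipped
Fold 3: move[2]->U => LDUDRDL INVALID (collision), skipped
Fold 4: move[4]->U => LDDDUDL INVALID (collision), skipped
Fold 5: move[1]->L => LLDDRDL VALID

Answer: XXXXV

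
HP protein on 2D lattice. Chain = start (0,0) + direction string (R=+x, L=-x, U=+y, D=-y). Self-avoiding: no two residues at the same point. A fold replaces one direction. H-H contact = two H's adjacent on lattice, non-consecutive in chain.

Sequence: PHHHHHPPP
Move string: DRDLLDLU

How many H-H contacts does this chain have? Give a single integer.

Positions: [(0, 0), (0, -1), (1, -1), (1, -2), (0, -2), (-1, -2), (-1, -3), (-2, -3), (-2, -2)]
H-H contact: residue 1 @(0,-1) - residue 4 @(0, -2)

Answer: 1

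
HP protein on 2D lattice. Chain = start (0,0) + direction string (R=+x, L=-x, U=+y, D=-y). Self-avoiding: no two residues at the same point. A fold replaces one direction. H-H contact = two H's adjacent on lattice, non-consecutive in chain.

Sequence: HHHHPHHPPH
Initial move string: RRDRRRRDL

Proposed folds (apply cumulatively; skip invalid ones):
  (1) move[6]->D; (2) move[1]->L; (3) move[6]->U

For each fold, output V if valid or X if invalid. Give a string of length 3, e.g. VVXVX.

Answer: VXX

Derivation:
Initial: RRDRRRRDL -> [(0, 0), (1, 0), (2, 0), (2, -1), (3, -1), (4, -1), (5, -1), (6, -1), (6, -2), (5, -2)]
Fold 1: move[6]->D => RRDRRRDDL VALID
Fold 2: move[1]->L => RLDRRRDDL INVALID (collision), skipped
Fold 3: move[6]->U => RRDRRRUDL INVALID (collision), skipped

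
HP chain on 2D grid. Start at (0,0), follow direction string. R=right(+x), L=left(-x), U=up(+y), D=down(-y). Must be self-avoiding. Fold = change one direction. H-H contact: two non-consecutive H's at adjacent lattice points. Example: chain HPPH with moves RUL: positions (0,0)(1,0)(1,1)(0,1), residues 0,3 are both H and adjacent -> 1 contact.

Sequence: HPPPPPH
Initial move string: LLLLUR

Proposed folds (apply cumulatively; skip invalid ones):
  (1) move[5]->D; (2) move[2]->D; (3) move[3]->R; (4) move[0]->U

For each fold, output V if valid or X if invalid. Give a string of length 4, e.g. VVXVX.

Initial: LLLLUR -> [(0, 0), (-1, 0), (-2, 0), (-3, 0), (-4, 0), (-4, 1), (-3, 1)]
Fold 1: move[5]->D => LLLLUD INVALID (collision), skipped
Fold 2: move[2]->D => LLDLUR INVALID (collision), skipped
Fold 3: move[3]->R => LLLRUR INVALID (collision), skipped
Fold 4: move[0]->U => ULLLUR VALID

Answer: XXXV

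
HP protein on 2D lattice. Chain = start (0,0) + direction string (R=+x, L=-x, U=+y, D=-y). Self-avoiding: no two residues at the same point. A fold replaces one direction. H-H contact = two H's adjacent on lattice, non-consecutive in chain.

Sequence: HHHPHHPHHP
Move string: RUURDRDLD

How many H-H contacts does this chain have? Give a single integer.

Answer: 3

Derivation:
Positions: [(0, 0), (1, 0), (1, 1), (1, 2), (2, 2), (2, 1), (3, 1), (3, 0), (2, 0), (2, -1)]
H-H contact: residue 1 @(1,0) - residue 8 @(2, 0)
H-H contact: residue 2 @(1,1) - residue 5 @(2, 1)
H-H contact: residue 5 @(2,1) - residue 8 @(2, 0)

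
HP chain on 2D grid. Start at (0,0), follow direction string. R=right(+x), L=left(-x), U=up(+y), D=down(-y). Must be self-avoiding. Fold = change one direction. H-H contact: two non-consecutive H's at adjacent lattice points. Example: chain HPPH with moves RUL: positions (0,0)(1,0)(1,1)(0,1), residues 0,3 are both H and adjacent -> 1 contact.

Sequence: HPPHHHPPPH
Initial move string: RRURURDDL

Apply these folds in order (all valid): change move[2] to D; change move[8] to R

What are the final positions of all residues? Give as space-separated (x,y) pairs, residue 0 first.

Answer: (0,0) (1,0) (2,0) (2,-1) (3,-1) (3,0) (4,0) (4,-1) (4,-2) (5,-2)

Derivation:
Initial moves: RRURURDDL
Fold: move[2]->D => RRDRURDDL (positions: [(0, 0), (1, 0), (2, 0), (2, -1), (3, -1), (3, 0), (4, 0), (4, -1), (4, -2), (3, -2)])
Fold: move[8]->R => RRDRURDDR (positions: [(0, 0), (1, 0), (2, 0), (2, -1), (3, -1), (3, 0), (4, 0), (4, -1), (4, -2), (5, -2)])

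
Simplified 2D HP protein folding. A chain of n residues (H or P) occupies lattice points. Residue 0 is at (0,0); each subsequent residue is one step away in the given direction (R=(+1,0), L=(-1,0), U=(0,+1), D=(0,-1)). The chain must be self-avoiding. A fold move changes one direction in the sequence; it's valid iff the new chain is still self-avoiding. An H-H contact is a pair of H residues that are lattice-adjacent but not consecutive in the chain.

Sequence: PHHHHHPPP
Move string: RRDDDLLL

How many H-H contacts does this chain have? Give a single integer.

Answer: 0

Derivation:
Positions: [(0, 0), (1, 0), (2, 0), (2, -1), (2, -2), (2, -3), (1, -3), (0, -3), (-1, -3)]
No H-H contacts found.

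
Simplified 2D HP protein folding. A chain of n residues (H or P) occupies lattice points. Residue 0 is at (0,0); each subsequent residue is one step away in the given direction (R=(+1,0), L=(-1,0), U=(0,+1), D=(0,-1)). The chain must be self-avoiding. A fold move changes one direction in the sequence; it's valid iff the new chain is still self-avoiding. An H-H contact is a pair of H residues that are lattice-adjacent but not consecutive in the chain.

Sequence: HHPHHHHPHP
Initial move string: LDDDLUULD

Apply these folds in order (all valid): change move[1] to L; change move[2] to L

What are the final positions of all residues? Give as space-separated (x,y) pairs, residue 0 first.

Answer: (0,0) (-1,0) (-2,0) (-3,0) (-3,-1) (-4,-1) (-4,0) (-4,1) (-5,1) (-5,0)

Derivation:
Initial moves: LDDDLUULD
Fold: move[1]->L => LLDDLUULD (positions: [(0, 0), (-1, 0), (-2, 0), (-2, -1), (-2, -2), (-3, -2), (-3, -1), (-3, 0), (-4, 0), (-4, -1)])
Fold: move[2]->L => LLLDLUULD (positions: [(0, 0), (-1, 0), (-2, 0), (-3, 0), (-3, -1), (-4, -1), (-4, 0), (-4, 1), (-5, 1), (-5, 0)])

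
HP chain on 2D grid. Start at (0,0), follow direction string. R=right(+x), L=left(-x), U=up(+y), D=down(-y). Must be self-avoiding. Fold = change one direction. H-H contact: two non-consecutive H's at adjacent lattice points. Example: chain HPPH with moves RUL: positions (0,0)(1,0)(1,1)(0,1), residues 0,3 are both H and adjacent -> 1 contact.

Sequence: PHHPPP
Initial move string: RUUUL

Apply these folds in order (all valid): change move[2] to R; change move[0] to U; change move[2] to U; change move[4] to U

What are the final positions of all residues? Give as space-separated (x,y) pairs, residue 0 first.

Initial moves: RUUUL
Fold: move[2]->R => RURUL (positions: [(0, 0), (1, 0), (1, 1), (2, 1), (2, 2), (1, 2)])
Fold: move[0]->U => UURUL (positions: [(0, 0), (0, 1), (0, 2), (1, 2), (1, 3), (0, 3)])
Fold: move[2]->U => UUUUL (positions: [(0, 0), (0, 1), (0, 2), (0, 3), (0, 4), (-1, 4)])
Fold: move[4]->U => UUUUU (positions: [(0, 0), (0, 1), (0, 2), (0, 3), (0, 4), (0, 5)])

Answer: (0,0) (0,1) (0,2) (0,3) (0,4) (0,5)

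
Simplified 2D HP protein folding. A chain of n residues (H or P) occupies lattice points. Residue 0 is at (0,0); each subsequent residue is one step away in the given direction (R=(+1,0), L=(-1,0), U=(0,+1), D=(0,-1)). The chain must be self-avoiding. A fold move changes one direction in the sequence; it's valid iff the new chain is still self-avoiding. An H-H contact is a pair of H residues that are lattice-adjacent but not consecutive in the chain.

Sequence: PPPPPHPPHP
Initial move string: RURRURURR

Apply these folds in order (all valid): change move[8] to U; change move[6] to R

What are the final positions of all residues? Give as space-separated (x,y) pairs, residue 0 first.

Answer: (0,0) (1,0) (1,1) (2,1) (3,1) (3,2) (4,2) (5,2) (6,2) (6,3)

Derivation:
Initial moves: RURRURURR
Fold: move[8]->U => RURRURURU (positions: [(0, 0), (1, 0), (1, 1), (2, 1), (3, 1), (3, 2), (4, 2), (4, 3), (5, 3), (5, 4)])
Fold: move[6]->R => RURRURRRU (positions: [(0, 0), (1, 0), (1, 1), (2, 1), (3, 1), (3, 2), (4, 2), (5, 2), (6, 2), (6, 3)])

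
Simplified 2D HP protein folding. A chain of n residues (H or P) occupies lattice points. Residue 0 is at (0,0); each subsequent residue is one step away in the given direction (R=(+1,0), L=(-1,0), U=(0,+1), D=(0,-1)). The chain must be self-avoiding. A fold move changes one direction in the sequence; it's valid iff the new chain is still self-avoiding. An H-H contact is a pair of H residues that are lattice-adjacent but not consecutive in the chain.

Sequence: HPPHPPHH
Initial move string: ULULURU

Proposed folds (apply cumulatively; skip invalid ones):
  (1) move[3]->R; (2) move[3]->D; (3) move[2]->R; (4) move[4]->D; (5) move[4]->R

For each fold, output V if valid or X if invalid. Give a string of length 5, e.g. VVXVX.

Initial: ULULURU -> [(0, 0), (0, 1), (-1, 1), (-1, 2), (-2, 2), (-2, 3), (-1, 3), (-1, 4)]
Fold 1: move[3]->R => ULURURU VALID
Fold 2: move[3]->D => ULUDURU INVALID (collision), skipped
Fold 3: move[2]->R => ULRRURU INVALID (collision), skipped
Fold 4: move[4]->D => ULURDRU INVALID (collision), skipped
Fold 5: move[4]->R => ULURRRU VALID

Answer: VXXXV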